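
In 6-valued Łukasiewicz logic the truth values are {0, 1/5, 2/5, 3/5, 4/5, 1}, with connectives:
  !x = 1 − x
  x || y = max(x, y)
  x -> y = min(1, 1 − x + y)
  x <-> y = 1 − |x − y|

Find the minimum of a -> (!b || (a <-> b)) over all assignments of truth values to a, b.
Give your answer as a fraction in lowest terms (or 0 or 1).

Take a = 1, b = 2/5:
!b = !2/5 = 3/5
a <-> b = 1 <-> 2/5 = 2/5
!b || (a <-> b) = 3/5 || 2/5 = 3/5
a -> (!b || (a <-> b)) = 1 -> 3/5 = 3/5
No assignment yields a value below 3/5, so this is the minimum.

3/5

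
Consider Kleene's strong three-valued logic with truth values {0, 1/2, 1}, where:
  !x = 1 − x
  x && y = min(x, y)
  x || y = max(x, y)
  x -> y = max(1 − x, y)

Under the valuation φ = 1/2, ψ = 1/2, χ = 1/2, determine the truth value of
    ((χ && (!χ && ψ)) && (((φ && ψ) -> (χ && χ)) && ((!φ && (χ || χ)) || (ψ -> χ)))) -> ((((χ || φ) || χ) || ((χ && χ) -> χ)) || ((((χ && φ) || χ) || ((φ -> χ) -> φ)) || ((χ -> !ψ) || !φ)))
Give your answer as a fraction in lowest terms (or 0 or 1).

1/2

!χ = !1/2 = 1/2
!χ && ψ = 1/2 && 1/2 = 1/2
χ && (!χ && ψ) = 1/2 && 1/2 = 1/2
φ && ψ = 1/2 && 1/2 = 1/2
χ && χ = 1/2 && 1/2 = 1/2
(φ && ψ) -> (χ && χ) = 1/2 -> 1/2 = 1/2
!φ = !1/2 = 1/2
χ || χ = 1/2 || 1/2 = 1/2
!φ && (χ || χ) = 1/2 && 1/2 = 1/2
ψ -> χ = 1/2 -> 1/2 = 1/2
(!φ && (χ || χ)) || (ψ -> χ) = 1/2 || 1/2 = 1/2
((φ && ψ) -> (χ && χ)) && ((!φ && (χ || χ)) || (ψ -> χ)) = 1/2 && 1/2 = 1/2
(χ && (!χ && ψ)) && (((φ && ψ) -> (χ && χ)) && ((!φ && (χ || χ)) || (ψ -> χ))) = 1/2 && 1/2 = 1/2
χ || φ = 1/2 || 1/2 = 1/2
(χ || φ) || χ = 1/2 || 1/2 = 1/2
χ && χ = 1/2 && 1/2 = 1/2
(χ && χ) -> χ = 1/2 -> 1/2 = 1/2
((χ || φ) || χ) || ((χ && χ) -> χ) = 1/2 || 1/2 = 1/2
χ && φ = 1/2 && 1/2 = 1/2
(χ && φ) || χ = 1/2 || 1/2 = 1/2
φ -> χ = 1/2 -> 1/2 = 1/2
(φ -> χ) -> φ = 1/2 -> 1/2 = 1/2
((χ && φ) || χ) || ((φ -> χ) -> φ) = 1/2 || 1/2 = 1/2
!ψ = !1/2 = 1/2
χ -> !ψ = 1/2 -> 1/2 = 1/2
!φ = !1/2 = 1/2
(χ -> !ψ) || !φ = 1/2 || 1/2 = 1/2
(((χ && φ) || χ) || ((φ -> χ) -> φ)) || ((χ -> !ψ) || !φ) = 1/2 || 1/2 = 1/2
(((χ || φ) || χ) || ((χ && χ) -> χ)) || ((((χ && φ) || χ) || ((φ -> χ) -> φ)) || ((χ -> !ψ) || !φ)) = 1/2 || 1/2 = 1/2
((χ && (!χ && ψ)) && (((φ && ψ) -> (χ && χ)) && ((!φ && (χ || χ)) || (ψ -> χ)))) -> ((((χ || φ) || χ) || ((χ && χ) -> χ)) || ((((χ && φ) || χ) || ((φ -> χ) -> φ)) || ((χ -> !ψ) || !φ))) = 1/2 -> 1/2 = 1/2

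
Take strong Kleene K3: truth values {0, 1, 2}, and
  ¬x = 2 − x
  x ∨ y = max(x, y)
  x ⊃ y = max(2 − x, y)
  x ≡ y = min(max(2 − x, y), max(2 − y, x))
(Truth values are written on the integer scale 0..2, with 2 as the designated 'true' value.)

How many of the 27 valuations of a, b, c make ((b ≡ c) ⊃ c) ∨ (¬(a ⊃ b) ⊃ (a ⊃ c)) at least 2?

value 2: 19 assignments (counts)
value 1: 7 assignments
value 0: 1 assignment
So 19 of the 27 assignments meet the threshold.

19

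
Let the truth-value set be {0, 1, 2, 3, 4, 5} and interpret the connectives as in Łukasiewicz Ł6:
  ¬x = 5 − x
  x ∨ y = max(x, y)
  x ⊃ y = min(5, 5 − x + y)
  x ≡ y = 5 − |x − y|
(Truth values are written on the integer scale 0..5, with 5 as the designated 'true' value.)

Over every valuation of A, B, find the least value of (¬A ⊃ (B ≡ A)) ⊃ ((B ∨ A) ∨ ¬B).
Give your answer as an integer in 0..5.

Take A = 1, B = 2:
¬A = ¬1 = 4
B ≡ A = 2 ≡ 1 = 4
¬A ⊃ (B ≡ A) = 4 ⊃ 4 = 5
B ∨ A = 2 ∨ 1 = 2
¬B = ¬2 = 3
(B ∨ A) ∨ ¬B = 2 ∨ 3 = 3
(¬A ⊃ (B ≡ A)) ⊃ ((B ∨ A) ∨ ¬B) = 5 ⊃ 3 = 3
No assignment yields a value below 3, so this is the minimum.

3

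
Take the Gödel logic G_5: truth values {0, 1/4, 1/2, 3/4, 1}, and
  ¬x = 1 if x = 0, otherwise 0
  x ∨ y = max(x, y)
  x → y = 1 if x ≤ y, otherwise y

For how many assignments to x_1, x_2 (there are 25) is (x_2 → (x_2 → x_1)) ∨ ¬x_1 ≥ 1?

19

value 1: 19 assignments (counts)
value 3/4: 1 assignment
value 1/2: 2 assignments
value 1/4: 3 assignments
So 19 of the 25 assignments meet the threshold.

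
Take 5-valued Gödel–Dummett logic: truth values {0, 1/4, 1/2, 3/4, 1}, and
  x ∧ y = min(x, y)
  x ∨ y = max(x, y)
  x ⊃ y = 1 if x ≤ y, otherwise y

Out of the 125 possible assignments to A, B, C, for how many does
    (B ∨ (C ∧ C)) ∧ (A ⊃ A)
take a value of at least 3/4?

value 1: 45 assignments (counts)
value 3/4: 35 assignments (counts)
value 1/2: 25 assignments
value 1/4: 15 assignments
value 0: 5 assignments
So 80 of the 125 assignments meet the threshold.

80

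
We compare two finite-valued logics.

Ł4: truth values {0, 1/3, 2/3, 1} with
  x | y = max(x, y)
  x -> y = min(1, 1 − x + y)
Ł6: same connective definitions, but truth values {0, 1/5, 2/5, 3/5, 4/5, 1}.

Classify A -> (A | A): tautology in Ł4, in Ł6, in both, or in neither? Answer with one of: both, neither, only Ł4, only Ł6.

both

In Ł4: every assignment gives 1 — tautology.
In Ł6: every assignment gives 1 — tautology.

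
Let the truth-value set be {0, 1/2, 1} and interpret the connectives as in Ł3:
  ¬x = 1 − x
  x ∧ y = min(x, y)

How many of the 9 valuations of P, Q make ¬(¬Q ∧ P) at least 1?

P = 0, Q = 0 ↦ 1  ≥
P = 0, Q = 1/2 ↦ 1  ≥
P = 0, Q = 1 ↦ 1  ≥
P = 1/2, Q = 0 ↦ 1/2  <
P = 1/2, Q = 1/2 ↦ 1/2  <
P = 1/2, Q = 1 ↦ 1  ≥
P = 1, Q = 0 ↦ 0  <
P = 1, Q = 1/2 ↦ 1/2  <
P = 1, Q = 1 ↦ 1  ≥
So 5 of the 9 assignments meet the threshold.

5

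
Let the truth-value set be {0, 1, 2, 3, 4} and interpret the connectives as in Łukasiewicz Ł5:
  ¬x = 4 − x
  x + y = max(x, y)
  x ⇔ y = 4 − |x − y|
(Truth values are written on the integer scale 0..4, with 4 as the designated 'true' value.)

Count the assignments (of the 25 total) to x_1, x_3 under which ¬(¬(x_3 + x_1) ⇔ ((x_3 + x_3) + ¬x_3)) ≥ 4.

value 4: 6 assignments (counts)
value 3: 3 assignments
value 2: 7 assignments
value 1: 3 assignments
value 0: 6 assignments
So 6 of the 25 assignments meet the threshold.

6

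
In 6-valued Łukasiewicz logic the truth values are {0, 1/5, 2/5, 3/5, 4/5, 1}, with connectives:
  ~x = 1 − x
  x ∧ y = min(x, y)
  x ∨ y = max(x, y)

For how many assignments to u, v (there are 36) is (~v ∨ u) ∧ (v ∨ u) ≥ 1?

value 1: 6 assignments (counts)
value 4/5: 6 assignments
value 3/5: 6 assignments
value 2/5: 10 assignments
value 1/5: 6 assignments
value 0: 2 assignments
So 6 of the 36 assignments meet the threshold.

6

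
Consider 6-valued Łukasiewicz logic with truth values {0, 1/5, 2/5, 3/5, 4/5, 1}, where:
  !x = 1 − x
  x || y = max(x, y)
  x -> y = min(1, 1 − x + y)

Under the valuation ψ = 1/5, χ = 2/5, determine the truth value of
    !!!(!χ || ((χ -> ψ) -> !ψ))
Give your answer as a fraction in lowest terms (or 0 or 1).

0

!χ = !2/5 = 3/5
χ -> ψ = 2/5 -> 1/5 = 4/5
!ψ = !1/5 = 4/5
(χ -> ψ) -> !ψ = 4/5 -> 4/5 = 1
!χ || ((χ -> ψ) -> !ψ) = 3/5 || 1 = 1
!(!χ || ((χ -> ψ) -> !ψ)) = !1 = 0
!!(!χ || ((χ -> ψ) -> !ψ)) = !0 = 1
!!!(!χ || ((χ -> ψ) -> !ψ)) = !1 = 0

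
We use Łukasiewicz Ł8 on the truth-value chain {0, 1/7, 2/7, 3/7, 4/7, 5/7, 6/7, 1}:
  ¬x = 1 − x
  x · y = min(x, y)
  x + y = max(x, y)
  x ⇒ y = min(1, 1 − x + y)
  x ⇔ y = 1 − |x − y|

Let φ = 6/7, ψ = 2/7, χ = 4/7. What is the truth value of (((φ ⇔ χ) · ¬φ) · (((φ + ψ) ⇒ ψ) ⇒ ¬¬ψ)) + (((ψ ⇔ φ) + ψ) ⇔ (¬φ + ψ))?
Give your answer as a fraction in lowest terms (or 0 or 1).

6/7

φ ⇔ χ = 6/7 ⇔ 4/7 = 5/7
¬φ = ¬6/7 = 1/7
(φ ⇔ χ) · ¬φ = 5/7 · 1/7 = 1/7
φ + ψ = 6/7 + 2/7 = 6/7
(φ + ψ) ⇒ ψ = 6/7 ⇒ 2/7 = 3/7
¬ψ = ¬2/7 = 5/7
¬¬ψ = ¬5/7 = 2/7
((φ + ψ) ⇒ ψ) ⇒ ¬¬ψ = 3/7 ⇒ 2/7 = 6/7
((φ ⇔ χ) · ¬φ) · (((φ + ψ) ⇒ ψ) ⇒ ¬¬ψ) = 1/7 · 6/7 = 1/7
ψ ⇔ φ = 2/7 ⇔ 6/7 = 3/7
(ψ ⇔ φ) + ψ = 3/7 + 2/7 = 3/7
¬φ = ¬6/7 = 1/7
¬φ + ψ = 1/7 + 2/7 = 2/7
((ψ ⇔ φ) + ψ) ⇔ (¬φ + ψ) = 3/7 ⇔ 2/7 = 6/7
(((φ ⇔ χ) · ¬φ) · (((φ + ψ) ⇒ ψ) ⇒ ¬¬ψ)) + (((ψ ⇔ φ) + ψ) ⇔ (¬φ + ψ)) = 1/7 + 6/7 = 6/7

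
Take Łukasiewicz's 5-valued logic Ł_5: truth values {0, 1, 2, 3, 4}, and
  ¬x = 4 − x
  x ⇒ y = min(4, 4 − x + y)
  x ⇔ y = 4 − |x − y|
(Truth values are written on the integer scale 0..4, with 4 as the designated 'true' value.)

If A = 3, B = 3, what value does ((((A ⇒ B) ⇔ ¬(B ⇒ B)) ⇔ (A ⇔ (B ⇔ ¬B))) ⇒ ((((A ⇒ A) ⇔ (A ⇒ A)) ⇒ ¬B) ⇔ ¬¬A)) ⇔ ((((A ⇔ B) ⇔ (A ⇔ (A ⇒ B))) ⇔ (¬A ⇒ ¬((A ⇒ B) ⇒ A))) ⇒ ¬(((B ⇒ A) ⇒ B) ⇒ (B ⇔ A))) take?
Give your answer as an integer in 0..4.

A ⇒ B = 3 ⇒ 3 = 4
B ⇒ B = 3 ⇒ 3 = 4
¬(B ⇒ B) = ¬4 = 0
(A ⇒ B) ⇔ ¬(B ⇒ B) = 4 ⇔ 0 = 0
¬B = ¬3 = 1
B ⇔ ¬B = 3 ⇔ 1 = 2
A ⇔ (B ⇔ ¬B) = 3 ⇔ 2 = 3
((A ⇒ B) ⇔ ¬(B ⇒ B)) ⇔ (A ⇔ (B ⇔ ¬B)) = 0 ⇔ 3 = 1
A ⇒ A = 3 ⇒ 3 = 4
A ⇒ A = 3 ⇒ 3 = 4
(A ⇒ A) ⇔ (A ⇒ A) = 4 ⇔ 4 = 4
¬B = ¬3 = 1
((A ⇒ A) ⇔ (A ⇒ A)) ⇒ ¬B = 4 ⇒ 1 = 1
¬A = ¬3 = 1
¬¬A = ¬1 = 3
(((A ⇒ A) ⇔ (A ⇒ A)) ⇒ ¬B) ⇔ ¬¬A = 1 ⇔ 3 = 2
(((A ⇒ B) ⇔ ¬(B ⇒ B)) ⇔ (A ⇔ (B ⇔ ¬B))) ⇒ ((((A ⇒ A) ⇔ (A ⇒ A)) ⇒ ¬B) ⇔ ¬¬A) = 1 ⇒ 2 = 4
A ⇔ B = 3 ⇔ 3 = 4
A ⇒ B = 3 ⇒ 3 = 4
A ⇔ (A ⇒ B) = 3 ⇔ 4 = 3
(A ⇔ B) ⇔ (A ⇔ (A ⇒ B)) = 4 ⇔ 3 = 3
¬A = ¬3 = 1
A ⇒ B = 3 ⇒ 3 = 4
(A ⇒ B) ⇒ A = 4 ⇒ 3 = 3
¬((A ⇒ B) ⇒ A) = ¬3 = 1
¬A ⇒ ¬((A ⇒ B) ⇒ A) = 1 ⇒ 1 = 4
((A ⇔ B) ⇔ (A ⇔ (A ⇒ B))) ⇔ (¬A ⇒ ¬((A ⇒ B) ⇒ A)) = 3 ⇔ 4 = 3
B ⇒ A = 3 ⇒ 3 = 4
(B ⇒ A) ⇒ B = 4 ⇒ 3 = 3
B ⇔ A = 3 ⇔ 3 = 4
((B ⇒ A) ⇒ B) ⇒ (B ⇔ A) = 3 ⇒ 4 = 4
¬(((B ⇒ A) ⇒ B) ⇒ (B ⇔ A)) = ¬4 = 0
(((A ⇔ B) ⇔ (A ⇔ (A ⇒ B))) ⇔ (¬A ⇒ ¬((A ⇒ B) ⇒ A))) ⇒ ¬(((B ⇒ A) ⇒ B) ⇒ (B ⇔ A)) = 3 ⇒ 0 = 1
((((A ⇒ B) ⇔ ¬(B ⇒ B)) ⇔ (A ⇔ (B ⇔ ¬B))) ⇒ ((((A ⇒ A) ⇔ (A ⇒ A)) ⇒ ¬B) ⇔ ¬¬A)) ⇔ ((((A ⇔ B) ⇔ (A ⇔ (A ⇒ B))) ⇔ (¬A ⇒ ¬((A ⇒ B) ⇒ A))) ⇒ ¬(((B ⇒ A) ⇒ B) ⇒ (B ⇔ A))) = 4 ⇔ 1 = 1

1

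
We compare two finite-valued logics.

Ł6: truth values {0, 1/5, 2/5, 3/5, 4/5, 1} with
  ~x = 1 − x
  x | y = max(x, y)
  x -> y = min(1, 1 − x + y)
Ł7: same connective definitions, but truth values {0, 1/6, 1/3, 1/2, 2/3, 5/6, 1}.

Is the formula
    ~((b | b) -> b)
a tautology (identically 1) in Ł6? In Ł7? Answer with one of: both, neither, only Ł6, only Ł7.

neither

In Ł6: at b = 0 the value is 0 — not a tautology.
In Ł7: at b = 0 the value is 0 — not a tautology.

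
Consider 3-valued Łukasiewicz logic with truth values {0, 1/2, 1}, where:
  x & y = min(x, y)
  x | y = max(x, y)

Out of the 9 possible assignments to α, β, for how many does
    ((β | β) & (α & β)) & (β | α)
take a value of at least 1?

1

α = 0, β = 0 ↦ 0  <
α = 0, β = 1/2 ↦ 0  <
α = 0, β = 1 ↦ 0  <
α = 1/2, β = 0 ↦ 0  <
α = 1/2, β = 1/2 ↦ 1/2  <
α = 1/2, β = 1 ↦ 1/2  <
α = 1, β = 0 ↦ 0  <
α = 1, β = 1/2 ↦ 1/2  <
α = 1, β = 1 ↦ 1  ≥
So 1 of the 9 assignments meets the threshold.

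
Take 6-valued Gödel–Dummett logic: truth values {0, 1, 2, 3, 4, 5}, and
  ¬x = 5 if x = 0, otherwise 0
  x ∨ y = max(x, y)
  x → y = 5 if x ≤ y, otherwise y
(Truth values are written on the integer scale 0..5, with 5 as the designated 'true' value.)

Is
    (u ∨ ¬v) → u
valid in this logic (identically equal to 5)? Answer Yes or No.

Counterexample: take u = 0, v = 0.
¬v = ¬0 = 5
u ∨ ¬v = 0 ∨ 5 = 5
(u ∨ ¬v) → u = 5 → 0 = 0
This gives 0 ≠ 5.

No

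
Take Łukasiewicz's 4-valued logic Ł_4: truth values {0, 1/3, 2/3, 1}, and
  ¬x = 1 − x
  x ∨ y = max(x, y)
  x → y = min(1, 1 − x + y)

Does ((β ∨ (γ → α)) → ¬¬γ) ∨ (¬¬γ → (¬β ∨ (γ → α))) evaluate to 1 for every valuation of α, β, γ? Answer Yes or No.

Counterexample: take α = 0, β = 1, γ = 2/3.
γ → α = 2/3 → 0 = 1/3
β ∨ (γ → α) = 1 ∨ 1/3 = 1
¬γ = ¬2/3 = 1/3
¬¬γ = ¬1/3 = 2/3
(β ∨ (γ → α)) → ¬¬γ = 1 → 2/3 = 2/3
¬γ = ¬2/3 = 1/3
¬¬γ = ¬1/3 = 2/3
¬β = ¬1 = 0
γ → α = 2/3 → 0 = 1/3
¬β ∨ (γ → α) = 0 ∨ 1/3 = 1/3
¬¬γ → (¬β ∨ (γ → α)) = 2/3 → 1/3 = 2/3
((β ∨ (γ → α)) → ¬¬γ) ∨ (¬¬γ → (¬β ∨ (γ → α))) = 2/3 ∨ 2/3 = 2/3
This gives 2/3 ≠ 1.

No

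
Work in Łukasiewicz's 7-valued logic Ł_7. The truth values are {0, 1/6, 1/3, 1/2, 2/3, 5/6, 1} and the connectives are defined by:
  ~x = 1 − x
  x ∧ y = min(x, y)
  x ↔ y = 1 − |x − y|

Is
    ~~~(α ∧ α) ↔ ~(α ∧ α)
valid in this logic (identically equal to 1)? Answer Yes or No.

α = 0 ↦ 1
α = 1/6 ↦ 1
α = 1/3 ↦ 1
α = 1/2 ↦ 1
α = 2/3 ↦ 1
α = 5/6 ↦ 1
α = 1 ↦ 1
Every assignment gives a value ≥ 1.

Yes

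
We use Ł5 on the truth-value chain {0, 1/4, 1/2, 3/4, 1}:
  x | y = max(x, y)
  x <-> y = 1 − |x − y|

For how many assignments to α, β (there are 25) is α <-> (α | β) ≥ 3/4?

19

value 1: 15 assignments (counts)
value 3/4: 4 assignments (counts)
value 1/2: 3 assignments
value 1/4: 2 assignments
value 0: 1 assignment
So 19 of the 25 assignments meet the threshold.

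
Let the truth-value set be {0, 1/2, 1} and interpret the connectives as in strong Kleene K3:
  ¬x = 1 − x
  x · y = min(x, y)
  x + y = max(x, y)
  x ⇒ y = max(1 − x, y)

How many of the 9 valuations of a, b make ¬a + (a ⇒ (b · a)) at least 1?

a = 0, b = 0 ↦ 1  ≥
a = 0, b = 1/2 ↦ 1  ≥
a = 0, b = 1 ↦ 1  ≥
a = 1/2, b = 0 ↦ 1/2  <
a = 1/2, b = 1/2 ↦ 1/2  <
a = 1/2, b = 1 ↦ 1/2  <
a = 1, b = 0 ↦ 0  <
a = 1, b = 1/2 ↦ 1/2  <
a = 1, b = 1 ↦ 1  ≥
So 4 of the 9 assignments meet the threshold.

4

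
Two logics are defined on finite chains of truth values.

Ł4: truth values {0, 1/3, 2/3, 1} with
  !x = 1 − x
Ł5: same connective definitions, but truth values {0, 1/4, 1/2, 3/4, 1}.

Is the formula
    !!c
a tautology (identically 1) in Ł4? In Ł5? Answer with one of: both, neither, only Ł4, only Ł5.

neither

In Ł4: at c = 0 the value is 0 — not a tautology.
In Ł5: at c = 0 the value is 0 — not a tautology.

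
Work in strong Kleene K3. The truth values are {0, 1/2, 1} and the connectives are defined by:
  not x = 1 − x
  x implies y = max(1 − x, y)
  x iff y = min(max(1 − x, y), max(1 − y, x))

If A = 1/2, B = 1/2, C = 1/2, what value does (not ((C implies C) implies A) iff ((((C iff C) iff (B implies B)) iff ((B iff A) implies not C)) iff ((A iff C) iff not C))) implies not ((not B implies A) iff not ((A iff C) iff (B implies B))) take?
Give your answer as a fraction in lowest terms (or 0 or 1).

C implies C = 1/2 implies 1/2 = 1/2
(C implies C) implies A = 1/2 implies 1/2 = 1/2
not ((C implies C) implies A) = not 1/2 = 1/2
C iff C = 1/2 iff 1/2 = 1/2
B implies B = 1/2 implies 1/2 = 1/2
(C iff C) iff (B implies B) = 1/2 iff 1/2 = 1/2
B iff A = 1/2 iff 1/2 = 1/2
not C = not 1/2 = 1/2
(B iff A) implies not C = 1/2 implies 1/2 = 1/2
((C iff C) iff (B implies B)) iff ((B iff A) implies not C) = 1/2 iff 1/2 = 1/2
A iff C = 1/2 iff 1/2 = 1/2
not C = not 1/2 = 1/2
(A iff C) iff not C = 1/2 iff 1/2 = 1/2
(((C iff C) iff (B implies B)) iff ((B iff A) implies not C)) iff ((A iff C) iff not C) = 1/2 iff 1/2 = 1/2
not ((C implies C) implies A) iff ((((C iff C) iff (B implies B)) iff ((B iff A) implies not C)) iff ((A iff C) iff not C)) = 1/2 iff 1/2 = 1/2
not B = not 1/2 = 1/2
not B implies A = 1/2 implies 1/2 = 1/2
A iff C = 1/2 iff 1/2 = 1/2
B implies B = 1/2 implies 1/2 = 1/2
(A iff C) iff (B implies B) = 1/2 iff 1/2 = 1/2
not ((A iff C) iff (B implies B)) = not 1/2 = 1/2
(not B implies A) iff not ((A iff C) iff (B implies B)) = 1/2 iff 1/2 = 1/2
not ((not B implies A) iff not ((A iff C) iff (B implies B))) = not 1/2 = 1/2
(not ((C implies C) implies A) iff ((((C iff C) iff (B implies B)) iff ((B iff A) implies not C)) iff ((A iff C) iff not C))) implies not ((not B implies A) iff not ((A iff C) iff (B implies B))) = 1/2 implies 1/2 = 1/2

1/2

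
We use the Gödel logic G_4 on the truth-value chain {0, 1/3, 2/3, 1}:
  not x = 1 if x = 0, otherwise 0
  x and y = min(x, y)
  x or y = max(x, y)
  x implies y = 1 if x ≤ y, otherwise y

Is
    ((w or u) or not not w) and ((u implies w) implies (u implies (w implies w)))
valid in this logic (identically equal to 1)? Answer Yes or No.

Counterexample: take u = 0, w = 0.
w or u = 0 or 0 = 0
not w = not 0 = 1
not not w = not 1 = 0
(w or u) or not not w = 0 or 0 = 0
u implies w = 0 implies 0 = 1
w implies w = 0 implies 0 = 1
u implies (w implies w) = 0 implies 1 = 1
(u implies w) implies (u implies (w implies w)) = 1 implies 1 = 1
((w or u) or not not w) and ((u implies w) implies (u implies (w implies w))) = 0 and 1 = 0
This gives 0 ≠ 1.

No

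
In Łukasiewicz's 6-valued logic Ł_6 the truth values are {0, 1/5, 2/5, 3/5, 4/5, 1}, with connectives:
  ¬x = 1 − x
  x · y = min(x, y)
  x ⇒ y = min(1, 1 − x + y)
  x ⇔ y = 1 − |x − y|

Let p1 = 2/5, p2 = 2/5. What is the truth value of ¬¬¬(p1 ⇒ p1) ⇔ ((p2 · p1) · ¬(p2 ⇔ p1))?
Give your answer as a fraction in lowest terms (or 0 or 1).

1

p1 ⇒ p1 = 2/5 ⇒ 2/5 = 1
¬(p1 ⇒ p1) = ¬1 = 0
¬¬(p1 ⇒ p1) = ¬0 = 1
¬¬¬(p1 ⇒ p1) = ¬1 = 0
p2 · p1 = 2/5 · 2/5 = 2/5
p2 ⇔ p1 = 2/5 ⇔ 2/5 = 1
¬(p2 ⇔ p1) = ¬1 = 0
(p2 · p1) · ¬(p2 ⇔ p1) = 2/5 · 0 = 0
¬¬¬(p1 ⇒ p1) ⇔ ((p2 · p1) · ¬(p2 ⇔ p1)) = 0 ⇔ 0 = 1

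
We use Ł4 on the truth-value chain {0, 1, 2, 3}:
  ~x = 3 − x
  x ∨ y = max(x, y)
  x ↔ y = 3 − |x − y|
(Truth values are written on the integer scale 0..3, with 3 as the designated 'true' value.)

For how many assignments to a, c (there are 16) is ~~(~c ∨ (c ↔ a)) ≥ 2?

13

a = 0, c = 0 ↦ 3  ≥
a = 0, c = 1 ↦ 2  ≥
a = 0, c = 2 ↦ 1  <
a = 0, c = 3 ↦ 0  <
a = 1, c = 0 ↦ 3  ≥
a = 1, c = 1 ↦ 3  ≥
a = 1, c = 2 ↦ 2  ≥
a = 1, c = 3 ↦ 1  <
a = 2, c = 0 ↦ 3  ≥
a = 2, c = 1 ↦ 2  ≥
a = 2, c = 2 ↦ 3  ≥
a = 2, c = 3 ↦ 2  ≥
a = 3, c = 0 ↦ 3  ≥
a = 3, c = 1 ↦ 2  ≥
a = 3, c = 2 ↦ 2  ≥
a = 3, c = 3 ↦ 3  ≥
So 13 of the 16 assignments meet the threshold.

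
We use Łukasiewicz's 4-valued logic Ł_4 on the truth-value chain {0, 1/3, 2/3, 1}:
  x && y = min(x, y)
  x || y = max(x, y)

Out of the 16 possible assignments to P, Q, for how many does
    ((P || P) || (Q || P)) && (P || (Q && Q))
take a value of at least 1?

7

P = 0, Q = 0 ↦ 0  <
P = 0, Q = 1/3 ↦ 1/3  <
P = 0, Q = 2/3 ↦ 2/3  <
P = 0, Q = 1 ↦ 1  ≥
P = 1/3, Q = 0 ↦ 1/3  <
P = 1/3, Q = 1/3 ↦ 1/3  <
P = 1/3, Q = 2/3 ↦ 2/3  <
P = 1/3, Q = 1 ↦ 1  ≥
P = 2/3, Q = 0 ↦ 2/3  <
P = 2/3, Q = 1/3 ↦ 2/3  <
P = 2/3, Q = 2/3 ↦ 2/3  <
P = 2/3, Q = 1 ↦ 1  ≥
P = 1, Q = 0 ↦ 1  ≥
P = 1, Q = 1/3 ↦ 1  ≥
P = 1, Q = 2/3 ↦ 1  ≥
P = 1, Q = 1 ↦ 1  ≥
So 7 of the 16 assignments meet the threshold.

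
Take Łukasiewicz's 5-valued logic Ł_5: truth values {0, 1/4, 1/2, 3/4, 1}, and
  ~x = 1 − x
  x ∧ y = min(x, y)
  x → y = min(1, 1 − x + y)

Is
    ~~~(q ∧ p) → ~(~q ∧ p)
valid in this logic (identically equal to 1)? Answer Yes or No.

Counterexample: take p = 1/4, q = 0.
q ∧ p = 0 ∧ 1/4 = 0
~(q ∧ p) = ~0 = 1
~~(q ∧ p) = ~1 = 0
~~~(q ∧ p) = ~0 = 1
~q = ~0 = 1
~q ∧ p = 1 ∧ 1/4 = 1/4
~(~q ∧ p) = ~1/4 = 3/4
~~~(q ∧ p) → ~(~q ∧ p) = 1 → 3/4 = 3/4
This gives 3/4 ≠ 1.

No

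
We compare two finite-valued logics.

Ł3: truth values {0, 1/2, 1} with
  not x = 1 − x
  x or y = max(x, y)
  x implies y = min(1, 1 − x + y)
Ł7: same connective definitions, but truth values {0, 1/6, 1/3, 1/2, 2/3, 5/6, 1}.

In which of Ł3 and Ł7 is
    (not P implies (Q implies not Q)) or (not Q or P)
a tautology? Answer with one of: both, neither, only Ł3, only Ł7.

In Ł3: at P = 0, Q = 1 the value is 0 — not a tautology.
In Ł7: at P = 0, Q = 2/3 the value is 2/3 — not a tautology.

neither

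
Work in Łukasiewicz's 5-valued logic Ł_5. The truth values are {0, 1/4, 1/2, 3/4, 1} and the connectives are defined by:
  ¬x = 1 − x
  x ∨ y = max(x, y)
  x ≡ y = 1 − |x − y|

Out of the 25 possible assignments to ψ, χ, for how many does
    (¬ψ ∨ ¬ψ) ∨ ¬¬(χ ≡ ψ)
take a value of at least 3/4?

value 1: 9 assignments (counts)
value 3/4: 9 assignments (counts)
value 1/2: 4 assignments
value 1/4: 2 assignments
value 0: 1 assignment
So 18 of the 25 assignments meet the threshold.

18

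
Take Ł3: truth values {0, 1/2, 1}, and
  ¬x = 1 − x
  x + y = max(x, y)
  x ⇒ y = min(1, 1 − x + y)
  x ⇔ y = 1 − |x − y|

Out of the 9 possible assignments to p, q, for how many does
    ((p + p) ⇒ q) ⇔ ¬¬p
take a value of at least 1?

2

p = 0, q = 0 ↦ 0  <
p = 0, q = 1/2 ↦ 0  <
p = 0, q = 1 ↦ 0  <
p = 1/2, q = 0 ↦ 1  ≥
p = 1/2, q = 1/2 ↦ 1/2  <
p = 1/2, q = 1 ↦ 1/2  <
p = 1, q = 0 ↦ 0  <
p = 1, q = 1/2 ↦ 1/2  <
p = 1, q = 1 ↦ 1  ≥
So 2 of the 9 assignments meet the threshold.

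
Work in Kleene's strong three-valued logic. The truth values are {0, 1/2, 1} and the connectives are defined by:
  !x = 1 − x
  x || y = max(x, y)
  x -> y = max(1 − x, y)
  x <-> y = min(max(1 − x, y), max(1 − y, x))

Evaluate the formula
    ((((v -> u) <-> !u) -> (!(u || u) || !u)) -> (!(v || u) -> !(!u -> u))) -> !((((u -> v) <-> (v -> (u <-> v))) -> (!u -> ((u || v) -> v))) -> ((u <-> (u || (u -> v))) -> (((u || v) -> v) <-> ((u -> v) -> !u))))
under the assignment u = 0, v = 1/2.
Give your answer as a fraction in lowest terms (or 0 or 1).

v -> u = 1/2 -> 0 = 1/2
!u = !0 = 1
(v -> u) <-> !u = 1/2 <-> 1 = 1/2
u || u = 0 || 0 = 0
!(u || u) = !0 = 1
!u = !0 = 1
!(u || u) || !u = 1 || 1 = 1
((v -> u) <-> !u) -> (!(u || u) || !u) = 1/2 -> 1 = 1
v || u = 1/2 || 0 = 1/2
!(v || u) = !1/2 = 1/2
!u = !0 = 1
!u -> u = 1 -> 0 = 0
!(!u -> u) = !0 = 1
!(v || u) -> !(!u -> u) = 1/2 -> 1 = 1
(((v -> u) <-> !u) -> (!(u || u) || !u)) -> (!(v || u) -> !(!u -> u)) = 1 -> 1 = 1
u -> v = 0 -> 1/2 = 1
u <-> v = 0 <-> 1/2 = 1/2
v -> (u <-> v) = 1/2 -> 1/2 = 1/2
(u -> v) <-> (v -> (u <-> v)) = 1 <-> 1/2 = 1/2
!u = !0 = 1
u || v = 0 || 1/2 = 1/2
(u || v) -> v = 1/2 -> 1/2 = 1/2
!u -> ((u || v) -> v) = 1 -> 1/2 = 1/2
((u -> v) <-> (v -> (u <-> v))) -> (!u -> ((u || v) -> v)) = 1/2 -> 1/2 = 1/2
u -> v = 0 -> 1/2 = 1
u || (u -> v) = 0 || 1 = 1
u <-> (u || (u -> v)) = 0 <-> 1 = 0
u || v = 0 || 1/2 = 1/2
(u || v) -> v = 1/2 -> 1/2 = 1/2
u -> v = 0 -> 1/2 = 1
!u = !0 = 1
(u -> v) -> !u = 1 -> 1 = 1
((u || v) -> v) <-> ((u -> v) -> !u) = 1/2 <-> 1 = 1/2
(u <-> (u || (u -> v))) -> (((u || v) -> v) <-> ((u -> v) -> !u)) = 0 -> 1/2 = 1
(((u -> v) <-> (v -> (u <-> v))) -> (!u -> ((u || v) -> v))) -> ((u <-> (u || (u -> v))) -> (((u || v) -> v) <-> ((u -> v) -> !u))) = 1/2 -> 1 = 1
!((((u -> v) <-> (v -> (u <-> v))) -> (!u -> ((u || v) -> v))) -> ((u <-> (u || (u -> v))) -> (((u || v) -> v) <-> ((u -> v) -> !u)))) = !1 = 0
((((v -> u) <-> !u) -> (!(u || u) || !u)) -> (!(v || u) -> !(!u -> u))) -> !((((u -> v) <-> (v -> (u <-> v))) -> (!u -> ((u || v) -> v))) -> ((u <-> (u || (u -> v))) -> (((u || v) -> v) <-> ((u -> v) -> !u)))) = 1 -> 0 = 0

0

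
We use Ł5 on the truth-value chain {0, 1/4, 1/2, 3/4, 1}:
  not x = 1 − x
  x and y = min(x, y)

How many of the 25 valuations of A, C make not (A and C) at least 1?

9

value 1: 9 assignments (counts)
value 3/4: 7 assignments
value 1/2: 5 assignments
value 1/4: 3 assignments
value 0: 1 assignment
So 9 of the 25 assignments meet the threshold.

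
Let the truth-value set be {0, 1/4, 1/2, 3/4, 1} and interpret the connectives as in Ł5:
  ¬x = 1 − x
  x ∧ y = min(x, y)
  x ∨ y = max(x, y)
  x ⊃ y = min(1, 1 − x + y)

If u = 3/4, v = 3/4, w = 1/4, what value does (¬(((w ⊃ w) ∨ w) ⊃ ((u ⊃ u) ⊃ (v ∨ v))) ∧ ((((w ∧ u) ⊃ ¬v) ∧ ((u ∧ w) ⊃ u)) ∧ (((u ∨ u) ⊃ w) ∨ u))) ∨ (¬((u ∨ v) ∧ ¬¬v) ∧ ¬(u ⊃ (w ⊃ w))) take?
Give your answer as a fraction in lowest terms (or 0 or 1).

1/4

w ⊃ w = 1/4 ⊃ 1/4 = 1
(w ⊃ w) ∨ w = 1 ∨ 1/4 = 1
u ⊃ u = 3/4 ⊃ 3/4 = 1
v ∨ v = 3/4 ∨ 3/4 = 3/4
(u ⊃ u) ⊃ (v ∨ v) = 1 ⊃ 3/4 = 3/4
((w ⊃ w) ∨ w) ⊃ ((u ⊃ u) ⊃ (v ∨ v)) = 1 ⊃ 3/4 = 3/4
¬(((w ⊃ w) ∨ w) ⊃ ((u ⊃ u) ⊃ (v ∨ v))) = ¬3/4 = 1/4
w ∧ u = 1/4 ∧ 3/4 = 1/4
¬v = ¬3/4 = 1/4
(w ∧ u) ⊃ ¬v = 1/4 ⊃ 1/4 = 1
u ∧ w = 3/4 ∧ 1/4 = 1/4
(u ∧ w) ⊃ u = 1/4 ⊃ 3/4 = 1
((w ∧ u) ⊃ ¬v) ∧ ((u ∧ w) ⊃ u) = 1 ∧ 1 = 1
u ∨ u = 3/4 ∨ 3/4 = 3/4
(u ∨ u) ⊃ w = 3/4 ⊃ 1/4 = 1/2
((u ∨ u) ⊃ w) ∨ u = 1/2 ∨ 3/4 = 3/4
(((w ∧ u) ⊃ ¬v) ∧ ((u ∧ w) ⊃ u)) ∧ (((u ∨ u) ⊃ w) ∨ u) = 1 ∧ 3/4 = 3/4
¬(((w ⊃ w) ∨ w) ⊃ ((u ⊃ u) ⊃ (v ∨ v))) ∧ ((((w ∧ u) ⊃ ¬v) ∧ ((u ∧ w) ⊃ u)) ∧ (((u ∨ u) ⊃ w) ∨ u)) = 1/4 ∧ 3/4 = 1/4
u ∨ v = 3/4 ∨ 3/4 = 3/4
¬v = ¬3/4 = 1/4
¬¬v = ¬1/4 = 3/4
(u ∨ v) ∧ ¬¬v = 3/4 ∧ 3/4 = 3/4
¬((u ∨ v) ∧ ¬¬v) = ¬3/4 = 1/4
w ⊃ w = 1/4 ⊃ 1/4 = 1
u ⊃ (w ⊃ w) = 3/4 ⊃ 1 = 1
¬(u ⊃ (w ⊃ w)) = ¬1 = 0
¬((u ∨ v) ∧ ¬¬v) ∧ ¬(u ⊃ (w ⊃ w)) = 1/4 ∧ 0 = 0
(¬(((w ⊃ w) ∨ w) ⊃ ((u ⊃ u) ⊃ (v ∨ v))) ∧ ((((w ∧ u) ⊃ ¬v) ∧ ((u ∧ w) ⊃ u)) ∧ (((u ∨ u) ⊃ w) ∨ u))) ∨ (¬((u ∨ v) ∧ ¬¬v) ∧ ¬(u ⊃ (w ⊃ w))) = 1/4 ∨ 0 = 1/4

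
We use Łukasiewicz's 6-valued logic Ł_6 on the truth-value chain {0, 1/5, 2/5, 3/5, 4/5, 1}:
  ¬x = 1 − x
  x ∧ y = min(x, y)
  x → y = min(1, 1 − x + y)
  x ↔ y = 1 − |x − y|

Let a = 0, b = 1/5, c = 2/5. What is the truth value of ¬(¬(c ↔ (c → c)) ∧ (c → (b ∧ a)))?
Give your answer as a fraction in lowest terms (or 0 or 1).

c → c = 2/5 → 2/5 = 1
c ↔ (c → c) = 2/5 ↔ 1 = 2/5
¬(c ↔ (c → c)) = ¬2/5 = 3/5
b ∧ a = 1/5 ∧ 0 = 0
c → (b ∧ a) = 2/5 → 0 = 3/5
¬(c ↔ (c → c)) ∧ (c → (b ∧ a)) = 3/5 ∧ 3/5 = 3/5
¬(¬(c ↔ (c → c)) ∧ (c → (b ∧ a))) = ¬3/5 = 2/5

2/5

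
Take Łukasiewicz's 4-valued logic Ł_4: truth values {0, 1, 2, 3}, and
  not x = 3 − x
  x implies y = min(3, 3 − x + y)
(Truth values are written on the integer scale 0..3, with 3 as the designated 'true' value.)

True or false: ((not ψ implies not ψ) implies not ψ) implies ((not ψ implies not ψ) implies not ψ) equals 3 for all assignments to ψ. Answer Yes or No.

Yes

ψ = 0 ↦ 3
ψ = 1 ↦ 3
ψ = 2 ↦ 3
ψ = 3 ↦ 3
Every assignment gives a value ≥ 3.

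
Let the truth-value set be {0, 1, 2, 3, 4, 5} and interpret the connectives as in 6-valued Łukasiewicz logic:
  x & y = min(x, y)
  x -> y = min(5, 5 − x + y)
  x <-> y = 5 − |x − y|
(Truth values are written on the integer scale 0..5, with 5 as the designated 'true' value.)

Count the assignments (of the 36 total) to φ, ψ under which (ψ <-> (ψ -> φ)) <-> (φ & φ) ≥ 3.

value 5: 11 assignments (counts)
value 4: 5 assignments (counts)
value 3: 11 assignments (counts)
value 2: 3 assignments
value 1: 5 assignments
value 0: 1 assignment
So 27 of the 36 assignments meet the threshold.

27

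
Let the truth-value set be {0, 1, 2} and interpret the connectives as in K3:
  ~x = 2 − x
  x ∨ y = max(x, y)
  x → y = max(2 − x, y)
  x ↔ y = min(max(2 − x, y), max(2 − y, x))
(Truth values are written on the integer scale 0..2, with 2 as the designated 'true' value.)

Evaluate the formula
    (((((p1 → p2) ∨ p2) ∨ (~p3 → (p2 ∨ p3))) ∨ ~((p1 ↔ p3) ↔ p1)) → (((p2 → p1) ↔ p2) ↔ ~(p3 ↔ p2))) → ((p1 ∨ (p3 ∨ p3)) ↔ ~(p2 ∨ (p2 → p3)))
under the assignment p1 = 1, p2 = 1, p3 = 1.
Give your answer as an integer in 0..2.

1

p1 → p2 = 1 → 1 = 1
(p1 → p2) ∨ p2 = 1 ∨ 1 = 1
~p3 = ~1 = 1
p2 ∨ p3 = 1 ∨ 1 = 1
~p3 → (p2 ∨ p3) = 1 → 1 = 1
((p1 → p2) ∨ p2) ∨ (~p3 → (p2 ∨ p3)) = 1 ∨ 1 = 1
p1 ↔ p3 = 1 ↔ 1 = 1
(p1 ↔ p3) ↔ p1 = 1 ↔ 1 = 1
~((p1 ↔ p3) ↔ p1) = ~1 = 1
(((p1 → p2) ∨ p2) ∨ (~p3 → (p2 ∨ p3))) ∨ ~((p1 ↔ p3) ↔ p1) = 1 ∨ 1 = 1
p2 → p1 = 1 → 1 = 1
(p2 → p1) ↔ p2 = 1 ↔ 1 = 1
p3 ↔ p2 = 1 ↔ 1 = 1
~(p3 ↔ p2) = ~1 = 1
((p2 → p1) ↔ p2) ↔ ~(p3 ↔ p2) = 1 ↔ 1 = 1
((((p1 → p2) ∨ p2) ∨ (~p3 → (p2 ∨ p3))) ∨ ~((p1 ↔ p3) ↔ p1)) → (((p2 → p1) ↔ p2) ↔ ~(p3 ↔ p2)) = 1 → 1 = 1
p3 ∨ p3 = 1 ∨ 1 = 1
p1 ∨ (p3 ∨ p3) = 1 ∨ 1 = 1
p2 → p3 = 1 → 1 = 1
p2 ∨ (p2 → p3) = 1 ∨ 1 = 1
~(p2 ∨ (p2 → p3)) = ~1 = 1
(p1 ∨ (p3 ∨ p3)) ↔ ~(p2 ∨ (p2 → p3)) = 1 ↔ 1 = 1
(((((p1 → p2) ∨ p2) ∨ (~p3 → (p2 ∨ p3))) ∨ ~((p1 ↔ p3) ↔ p1)) → (((p2 → p1) ↔ p2) ↔ ~(p3 ↔ p2))) → ((p1 ∨ (p3 ∨ p3)) ↔ ~(p2 ∨ (p2 → p3))) = 1 → 1 = 1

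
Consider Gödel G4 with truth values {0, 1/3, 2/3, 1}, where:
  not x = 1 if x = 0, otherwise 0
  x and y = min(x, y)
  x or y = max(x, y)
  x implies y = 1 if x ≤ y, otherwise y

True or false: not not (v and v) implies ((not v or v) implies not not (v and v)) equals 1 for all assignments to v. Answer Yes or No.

v = 0 ↦ 1
v = 1/3 ↦ 1
v = 2/3 ↦ 1
v = 1 ↦ 1
Every assignment gives a value ≥ 1.

Yes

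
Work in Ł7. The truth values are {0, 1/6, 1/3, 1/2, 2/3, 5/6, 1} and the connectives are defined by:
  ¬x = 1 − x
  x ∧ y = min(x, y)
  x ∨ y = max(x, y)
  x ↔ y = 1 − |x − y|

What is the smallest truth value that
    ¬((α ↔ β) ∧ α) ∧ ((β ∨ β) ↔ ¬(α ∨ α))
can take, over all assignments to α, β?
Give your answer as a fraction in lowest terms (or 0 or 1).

Take α = 0, β = 0:
α ↔ β = 0 ↔ 0 = 1
(α ↔ β) ∧ α = 1 ∧ 0 = 0
¬((α ↔ β) ∧ α) = ¬0 = 1
β ∨ β = 0 ∨ 0 = 0
α ∨ α = 0 ∨ 0 = 0
¬(α ∨ α) = ¬0 = 1
(β ∨ β) ↔ ¬(α ∨ α) = 0 ↔ 1 = 0
¬((α ↔ β) ∧ α) ∧ ((β ∨ β) ↔ ¬(α ∨ α)) = 1 ∧ 0 = 0
No assignment yields a value below 0, so this is the minimum.

0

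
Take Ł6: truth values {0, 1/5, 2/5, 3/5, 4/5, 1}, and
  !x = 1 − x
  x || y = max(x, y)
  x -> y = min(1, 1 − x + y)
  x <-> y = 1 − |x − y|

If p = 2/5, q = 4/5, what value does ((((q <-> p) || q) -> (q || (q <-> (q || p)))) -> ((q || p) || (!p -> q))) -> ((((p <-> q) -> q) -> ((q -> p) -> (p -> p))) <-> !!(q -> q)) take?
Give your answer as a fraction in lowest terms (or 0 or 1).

q <-> p = 4/5 <-> 2/5 = 3/5
(q <-> p) || q = 3/5 || 4/5 = 4/5
q || p = 4/5 || 2/5 = 4/5
q <-> (q || p) = 4/5 <-> 4/5 = 1
q || (q <-> (q || p)) = 4/5 || 1 = 1
((q <-> p) || q) -> (q || (q <-> (q || p))) = 4/5 -> 1 = 1
q || p = 4/5 || 2/5 = 4/5
!p = !2/5 = 3/5
!p -> q = 3/5 -> 4/5 = 1
(q || p) || (!p -> q) = 4/5 || 1 = 1
(((q <-> p) || q) -> (q || (q <-> (q || p)))) -> ((q || p) || (!p -> q)) = 1 -> 1 = 1
p <-> q = 2/5 <-> 4/5 = 3/5
(p <-> q) -> q = 3/5 -> 4/5 = 1
q -> p = 4/5 -> 2/5 = 3/5
p -> p = 2/5 -> 2/5 = 1
(q -> p) -> (p -> p) = 3/5 -> 1 = 1
((p <-> q) -> q) -> ((q -> p) -> (p -> p)) = 1 -> 1 = 1
q -> q = 4/5 -> 4/5 = 1
!(q -> q) = !1 = 0
!!(q -> q) = !0 = 1
(((p <-> q) -> q) -> ((q -> p) -> (p -> p))) <-> !!(q -> q) = 1 <-> 1 = 1
((((q <-> p) || q) -> (q || (q <-> (q || p)))) -> ((q || p) || (!p -> q))) -> ((((p <-> q) -> q) -> ((q -> p) -> (p -> p))) <-> !!(q -> q)) = 1 -> 1 = 1

1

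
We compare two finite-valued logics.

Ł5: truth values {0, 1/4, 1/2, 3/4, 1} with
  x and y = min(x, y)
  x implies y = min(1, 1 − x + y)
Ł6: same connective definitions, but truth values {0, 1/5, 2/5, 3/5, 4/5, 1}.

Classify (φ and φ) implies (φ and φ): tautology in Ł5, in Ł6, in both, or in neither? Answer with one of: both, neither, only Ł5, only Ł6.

both

In Ł5: every assignment gives 1 — tautology.
In Ł6: every assignment gives 1 — tautology.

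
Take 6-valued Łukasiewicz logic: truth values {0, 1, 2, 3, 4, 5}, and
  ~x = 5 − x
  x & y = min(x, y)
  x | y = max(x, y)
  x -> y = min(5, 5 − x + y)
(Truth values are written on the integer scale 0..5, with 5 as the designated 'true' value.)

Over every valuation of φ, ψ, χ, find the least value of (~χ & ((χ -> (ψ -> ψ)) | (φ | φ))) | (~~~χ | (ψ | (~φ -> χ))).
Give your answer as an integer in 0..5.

Take φ = 0, ψ = 0, χ = 2:
~χ = ~2 = 3
ψ -> ψ = 0 -> 0 = 5
χ -> (ψ -> ψ) = 2 -> 5 = 5
φ | φ = 0 | 0 = 0
(χ -> (ψ -> ψ)) | (φ | φ) = 5 | 0 = 5
~χ & ((χ -> (ψ -> ψ)) | (φ | φ)) = 3 & 5 = 3
~χ = ~2 = 3
~~χ = ~3 = 2
~~~χ = ~2 = 3
~φ = ~0 = 5
~φ -> χ = 5 -> 2 = 2
ψ | (~φ -> χ) = 0 | 2 = 2
~~~χ | (ψ | (~φ -> χ)) = 3 | 2 = 3
(~χ & ((χ -> (ψ -> ψ)) | (φ | φ))) | (~~~χ | (ψ | (~φ -> χ))) = 3 | 3 = 3
No assignment yields a value below 3, so this is the minimum.

3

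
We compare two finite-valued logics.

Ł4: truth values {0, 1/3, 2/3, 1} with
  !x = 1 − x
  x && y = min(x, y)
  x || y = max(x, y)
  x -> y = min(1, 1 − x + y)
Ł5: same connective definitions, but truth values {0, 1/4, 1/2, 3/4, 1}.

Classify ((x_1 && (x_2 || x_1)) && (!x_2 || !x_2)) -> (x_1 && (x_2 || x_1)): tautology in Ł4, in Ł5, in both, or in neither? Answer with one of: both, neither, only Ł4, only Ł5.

both

In Ł4: every assignment gives 1 — tautology.
In Ł5: every assignment gives 1 — tautology.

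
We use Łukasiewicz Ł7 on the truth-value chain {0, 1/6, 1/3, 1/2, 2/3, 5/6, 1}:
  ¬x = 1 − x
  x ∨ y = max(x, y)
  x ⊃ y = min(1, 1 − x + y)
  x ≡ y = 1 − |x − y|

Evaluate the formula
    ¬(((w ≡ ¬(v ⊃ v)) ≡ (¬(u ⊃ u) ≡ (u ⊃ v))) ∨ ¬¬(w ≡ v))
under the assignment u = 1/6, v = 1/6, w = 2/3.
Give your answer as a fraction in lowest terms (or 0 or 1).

1/3

v ⊃ v = 1/6 ⊃ 1/6 = 1
¬(v ⊃ v) = ¬1 = 0
w ≡ ¬(v ⊃ v) = 2/3 ≡ 0 = 1/3
u ⊃ u = 1/6 ⊃ 1/6 = 1
¬(u ⊃ u) = ¬1 = 0
u ⊃ v = 1/6 ⊃ 1/6 = 1
¬(u ⊃ u) ≡ (u ⊃ v) = 0 ≡ 1 = 0
(w ≡ ¬(v ⊃ v)) ≡ (¬(u ⊃ u) ≡ (u ⊃ v)) = 1/3 ≡ 0 = 2/3
w ≡ v = 2/3 ≡ 1/6 = 1/2
¬(w ≡ v) = ¬1/2 = 1/2
¬¬(w ≡ v) = ¬1/2 = 1/2
((w ≡ ¬(v ⊃ v)) ≡ (¬(u ⊃ u) ≡ (u ⊃ v))) ∨ ¬¬(w ≡ v) = 2/3 ∨ 1/2 = 2/3
¬(((w ≡ ¬(v ⊃ v)) ≡ (¬(u ⊃ u) ≡ (u ⊃ v))) ∨ ¬¬(w ≡ v)) = ¬2/3 = 1/3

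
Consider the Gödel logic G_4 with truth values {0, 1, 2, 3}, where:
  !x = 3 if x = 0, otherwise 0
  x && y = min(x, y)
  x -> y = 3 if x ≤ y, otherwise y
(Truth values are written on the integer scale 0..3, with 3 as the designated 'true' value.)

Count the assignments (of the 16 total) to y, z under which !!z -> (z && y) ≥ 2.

8

y = 0, z = 0 ↦ 3  ≥
y = 0, z = 1 ↦ 0  <
y = 0, z = 2 ↦ 0  <
y = 0, z = 3 ↦ 0  <
y = 1, z = 0 ↦ 3  ≥
y = 1, z = 1 ↦ 1  <
y = 1, z = 2 ↦ 1  <
y = 1, z = 3 ↦ 1  <
y = 2, z = 0 ↦ 3  ≥
y = 2, z = 1 ↦ 1  <
y = 2, z = 2 ↦ 2  ≥
y = 2, z = 3 ↦ 2  ≥
y = 3, z = 0 ↦ 3  ≥
y = 3, z = 1 ↦ 1  <
y = 3, z = 2 ↦ 2  ≥
y = 3, z = 3 ↦ 3  ≥
So 8 of the 16 assignments meet the threshold.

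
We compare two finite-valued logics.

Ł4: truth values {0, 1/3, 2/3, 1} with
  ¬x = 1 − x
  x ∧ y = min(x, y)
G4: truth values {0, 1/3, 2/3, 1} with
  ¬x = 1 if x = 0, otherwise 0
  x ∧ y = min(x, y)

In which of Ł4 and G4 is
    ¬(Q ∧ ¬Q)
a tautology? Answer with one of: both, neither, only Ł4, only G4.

In Ł4: at Q = 1/3 the value is 2/3 — not a tautology.
In G4: every assignment gives 1 — tautology.

only G4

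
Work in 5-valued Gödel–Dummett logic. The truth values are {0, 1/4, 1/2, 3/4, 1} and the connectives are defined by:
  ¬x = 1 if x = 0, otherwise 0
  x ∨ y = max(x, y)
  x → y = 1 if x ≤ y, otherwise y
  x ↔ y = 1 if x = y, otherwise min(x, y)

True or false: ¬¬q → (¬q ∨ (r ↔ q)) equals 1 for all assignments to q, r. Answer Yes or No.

Counterexample: take q = 1/4, r = 0.
¬q = ¬1/4 = 0
¬¬q = ¬0 = 1
¬q = ¬1/4 = 0
r ↔ q = 0 ↔ 1/4 = 0
¬q ∨ (r ↔ q) = 0 ∨ 0 = 0
¬¬q → (¬q ∨ (r ↔ q)) = 1 → 0 = 0
This gives 0 ≠ 1.

No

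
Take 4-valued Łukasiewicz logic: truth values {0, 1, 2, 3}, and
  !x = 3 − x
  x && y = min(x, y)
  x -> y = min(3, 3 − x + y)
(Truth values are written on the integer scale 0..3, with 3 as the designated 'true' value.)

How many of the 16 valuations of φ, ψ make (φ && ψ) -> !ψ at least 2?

14

φ = 0, ψ = 0 ↦ 3  ≥
φ = 0, ψ = 1 ↦ 3  ≥
φ = 0, ψ = 2 ↦ 3  ≥
φ = 0, ψ = 3 ↦ 3  ≥
φ = 1, ψ = 0 ↦ 3  ≥
φ = 1, ψ = 1 ↦ 3  ≥
φ = 1, ψ = 2 ↦ 3  ≥
φ = 1, ψ = 3 ↦ 2  ≥
φ = 2, ψ = 0 ↦ 3  ≥
φ = 2, ψ = 1 ↦ 3  ≥
φ = 2, ψ = 2 ↦ 2  ≥
φ = 2, ψ = 3 ↦ 1  <
φ = 3, ψ = 0 ↦ 3  ≥
φ = 3, ψ = 1 ↦ 3  ≥
φ = 3, ψ = 2 ↦ 2  ≥
φ = 3, ψ = 3 ↦ 0  <
So 14 of the 16 assignments meet the threshold.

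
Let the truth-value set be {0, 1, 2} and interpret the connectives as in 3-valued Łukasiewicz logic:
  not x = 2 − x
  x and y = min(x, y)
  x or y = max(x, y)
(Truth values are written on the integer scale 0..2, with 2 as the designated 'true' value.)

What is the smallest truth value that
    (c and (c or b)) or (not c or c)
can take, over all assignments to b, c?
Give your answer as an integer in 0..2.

1

Take b = 0, c = 1:
c or b = 1 or 0 = 1
c and (c or b) = 1 and 1 = 1
not c = not 1 = 1
not c or c = 1 or 1 = 1
(c and (c or b)) or (not c or c) = 1 or 1 = 1
No assignment yields a value below 1, so this is the minimum.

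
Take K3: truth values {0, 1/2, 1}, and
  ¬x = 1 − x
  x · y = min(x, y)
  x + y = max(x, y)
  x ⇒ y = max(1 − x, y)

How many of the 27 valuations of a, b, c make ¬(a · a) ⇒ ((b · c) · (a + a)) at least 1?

value 1: 9 assignments (counts)
value 1/2: 9 assignments
value 0: 9 assignments
So 9 of the 27 assignments meet the threshold.

9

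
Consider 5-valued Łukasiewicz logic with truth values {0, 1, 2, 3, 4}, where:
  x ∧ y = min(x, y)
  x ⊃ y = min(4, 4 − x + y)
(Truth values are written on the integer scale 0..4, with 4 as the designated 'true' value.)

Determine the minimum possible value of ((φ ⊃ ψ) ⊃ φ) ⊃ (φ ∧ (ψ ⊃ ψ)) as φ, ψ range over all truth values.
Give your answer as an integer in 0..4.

Take φ = 2, ψ = 0:
φ ⊃ ψ = 2 ⊃ 0 = 2
(φ ⊃ ψ) ⊃ φ = 2 ⊃ 2 = 4
ψ ⊃ ψ = 0 ⊃ 0 = 4
φ ∧ (ψ ⊃ ψ) = 2 ∧ 4 = 2
((φ ⊃ ψ) ⊃ φ) ⊃ (φ ∧ (ψ ⊃ ψ)) = 4 ⊃ 2 = 2
No assignment yields a value below 2, so this is the minimum.

2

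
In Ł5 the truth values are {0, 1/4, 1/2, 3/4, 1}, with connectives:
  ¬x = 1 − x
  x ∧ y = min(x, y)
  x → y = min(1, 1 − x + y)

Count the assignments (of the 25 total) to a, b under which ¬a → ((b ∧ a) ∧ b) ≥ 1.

12

value 1: 12 assignments (counts)
value 3/4: 2 assignments
value 1/2: 5 assignments
value 1/4: 1 assignment
value 0: 5 assignments
So 12 of the 25 assignments meet the threshold.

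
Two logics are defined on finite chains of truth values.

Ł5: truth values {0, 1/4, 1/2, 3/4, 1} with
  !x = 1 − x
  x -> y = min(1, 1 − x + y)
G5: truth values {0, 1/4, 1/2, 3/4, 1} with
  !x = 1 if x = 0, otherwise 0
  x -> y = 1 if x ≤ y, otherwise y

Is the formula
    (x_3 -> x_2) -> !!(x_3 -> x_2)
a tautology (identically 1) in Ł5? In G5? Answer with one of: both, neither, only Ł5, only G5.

both

In Ł5: every assignment gives 1 — tautology.
In G5: every assignment gives 1 — tautology.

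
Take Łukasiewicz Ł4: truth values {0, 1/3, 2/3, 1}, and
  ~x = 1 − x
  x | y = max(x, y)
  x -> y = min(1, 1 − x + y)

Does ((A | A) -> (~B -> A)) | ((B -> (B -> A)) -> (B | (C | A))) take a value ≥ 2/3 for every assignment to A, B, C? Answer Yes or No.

At A = 2/3, B = 0, C = 1, for instance:
A | A = 2/3 | 2/3 = 2/3
~B = ~0 = 1
~B -> A = 1 -> 2/3 = 2/3
(A | A) -> (~B -> A) = 2/3 -> 2/3 = 1
B -> A = 0 -> 2/3 = 1
B -> (B -> A) = 0 -> 1 = 1
C | A = 1 | 2/3 = 1
B | (C | A) = 0 | 1 = 1
(B -> (B -> A)) -> (B | (C | A)) = 1 -> 1 = 1
((A | A) -> (~B -> A)) | ((B -> (B -> A)) -> (B | (C | A))) = 1 | 1 = 1
and checking the remaining 63 assignments likewise gives ≥ 2/3 in every case.

Yes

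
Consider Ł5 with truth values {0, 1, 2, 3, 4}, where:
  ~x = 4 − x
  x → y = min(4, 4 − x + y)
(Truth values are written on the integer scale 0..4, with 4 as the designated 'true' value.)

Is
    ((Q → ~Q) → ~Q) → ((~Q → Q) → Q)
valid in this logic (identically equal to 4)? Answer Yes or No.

Yes

Q = 0 ↦ 4
Q = 1 ↦ 4
Q = 2 ↦ 4
Q = 3 ↦ 4
Q = 4 ↦ 4
Every assignment gives a value ≥ 4.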